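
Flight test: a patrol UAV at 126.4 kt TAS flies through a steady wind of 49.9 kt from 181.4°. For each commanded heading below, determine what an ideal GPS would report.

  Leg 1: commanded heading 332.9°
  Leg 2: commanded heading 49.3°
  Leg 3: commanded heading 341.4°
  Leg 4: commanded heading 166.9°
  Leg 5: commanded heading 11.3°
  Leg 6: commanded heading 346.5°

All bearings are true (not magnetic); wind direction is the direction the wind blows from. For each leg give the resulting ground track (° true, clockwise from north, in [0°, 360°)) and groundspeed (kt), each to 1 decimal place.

Leg 1: heading 332.9°; drift +8.0° → track 340.9°, groundspeed 171.9 kt
Leg 2: heading 49.3°; drift -13.0° → track 36.3°, groundspeed 164.1 kt
Leg 3: heading 341.4°; drift +5.6° → track 347.0°, groundspeed 174.1 kt
Leg 4: heading 166.9°; drift -9.1° → track 157.8°, groundspeed 79.1 kt
Leg 5: heading 11.3°; drift -2.8° → track 8.5°, groundspeed 175.8 kt
Leg 6: heading 346.5°; drift +4.2° → track 350.7°, groundspeed 175.1 kt

Leg 1: track=340.9°, groundspeed=171.9 kt
Leg 2: track=36.3°, groundspeed=164.1 kt
Leg 3: track=347.0°, groundspeed=174.1 kt
Leg 4: track=157.8°, groundspeed=79.1 kt
Leg 5: track=8.5°, groundspeed=175.8 kt
Leg 6: track=350.7°, groundspeed=175.1 kt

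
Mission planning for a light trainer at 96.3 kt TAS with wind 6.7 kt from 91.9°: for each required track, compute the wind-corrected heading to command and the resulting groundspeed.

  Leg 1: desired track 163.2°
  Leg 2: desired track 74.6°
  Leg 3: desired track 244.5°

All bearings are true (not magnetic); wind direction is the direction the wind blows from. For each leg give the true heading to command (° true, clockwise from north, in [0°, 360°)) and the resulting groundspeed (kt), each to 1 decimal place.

Leg 1: heading=159.4°, groundspeed=93.9 kt
Leg 2: heading=75.8°, groundspeed=89.9 kt
Leg 3: heading=242.7°, groundspeed=102.2 kt

Leg 1: desired track 163.2°; wind correction -3.8° → command heading 159.4°, groundspeed 93.9 kt
Leg 2: desired track 74.6°; wind correction +1.2° → command heading 75.8°, groundspeed 89.9 kt
Leg 3: desired track 244.5°; wind correction -1.8° → command heading 242.7°, groundspeed 102.2 kt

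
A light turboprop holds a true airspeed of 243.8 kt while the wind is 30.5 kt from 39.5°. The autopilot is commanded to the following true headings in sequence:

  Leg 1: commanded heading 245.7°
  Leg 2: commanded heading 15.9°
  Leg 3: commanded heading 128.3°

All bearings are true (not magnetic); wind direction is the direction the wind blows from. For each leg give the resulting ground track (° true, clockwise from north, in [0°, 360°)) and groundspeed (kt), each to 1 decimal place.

Leg 1: heading 245.7°; drift -2.8° → track 242.9°, groundspeed 271.5 kt
Leg 2: heading 15.9°; drift -3.2° → track 12.7°, groundspeed 216.2 kt
Leg 3: heading 128.3°; drift +7.1° → track 135.4°, groundspeed 245.1 kt

Leg 1: track=242.9°, groundspeed=271.5 kt
Leg 2: track=12.7°, groundspeed=216.2 kt
Leg 3: track=135.4°, groundspeed=245.1 kt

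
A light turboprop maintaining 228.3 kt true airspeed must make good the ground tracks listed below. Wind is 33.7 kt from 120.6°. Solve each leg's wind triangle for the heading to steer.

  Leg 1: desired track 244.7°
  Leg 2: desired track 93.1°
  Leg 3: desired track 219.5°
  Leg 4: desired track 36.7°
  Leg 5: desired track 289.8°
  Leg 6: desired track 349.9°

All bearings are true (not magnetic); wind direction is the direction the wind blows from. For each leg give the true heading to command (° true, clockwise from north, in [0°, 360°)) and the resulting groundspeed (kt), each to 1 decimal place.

Leg 1: desired track 244.7°; wind correction -7.0° → command heading 237.7°, groundspeed 245.5 kt
Leg 2: desired track 93.1°; wind correction +3.9° → command heading 97.0°, groundspeed 197.9 kt
Leg 3: desired track 219.5°; wind correction -8.4° → command heading 211.1°, groundspeed 231.1 kt
Leg 4: desired track 36.7°; wind correction +8.4° → command heading 45.1°, groundspeed 222.2 kt
Leg 5: desired track 289.8°; wind correction -1.6° → command heading 288.2°, groundspeed 261.3 kt
Leg 6: desired track 349.9°; wind correction +6.4° → command heading 356.3°, groundspeed 248.8 kt

Leg 1: heading=237.7°, groundspeed=245.5 kt
Leg 2: heading=97.0°, groundspeed=197.9 kt
Leg 3: heading=211.1°, groundspeed=231.1 kt
Leg 4: heading=45.1°, groundspeed=222.2 kt
Leg 5: heading=288.2°, groundspeed=261.3 kt
Leg 6: heading=356.3°, groundspeed=248.8 kt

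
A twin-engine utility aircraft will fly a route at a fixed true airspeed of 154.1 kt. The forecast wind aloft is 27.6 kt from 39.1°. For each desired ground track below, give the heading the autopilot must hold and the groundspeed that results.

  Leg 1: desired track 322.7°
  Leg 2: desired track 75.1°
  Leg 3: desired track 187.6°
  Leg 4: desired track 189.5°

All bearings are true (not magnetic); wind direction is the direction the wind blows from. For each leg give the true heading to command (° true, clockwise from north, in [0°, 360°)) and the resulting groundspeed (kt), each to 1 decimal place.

Leg 1: desired track 322.7°; wind correction +10.0° → command heading 332.7°, groundspeed 145.3 kt
Leg 2: desired track 75.1°; wind correction -6.0° → command heading 69.1°, groundspeed 130.9 kt
Leg 3: desired track 187.6°; wind correction -5.4° → command heading 182.2°, groundspeed 177.0 kt
Leg 4: desired track 189.5°; wind correction -5.1° → command heading 184.4°, groundspeed 177.5 kt

Leg 1: heading=332.7°, groundspeed=145.3 kt
Leg 2: heading=69.1°, groundspeed=130.9 kt
Leg 3: heading=182.2°, groundspeed=177.0 kt
Leg 4: heading=184.4°, groundspeed=177.5 kt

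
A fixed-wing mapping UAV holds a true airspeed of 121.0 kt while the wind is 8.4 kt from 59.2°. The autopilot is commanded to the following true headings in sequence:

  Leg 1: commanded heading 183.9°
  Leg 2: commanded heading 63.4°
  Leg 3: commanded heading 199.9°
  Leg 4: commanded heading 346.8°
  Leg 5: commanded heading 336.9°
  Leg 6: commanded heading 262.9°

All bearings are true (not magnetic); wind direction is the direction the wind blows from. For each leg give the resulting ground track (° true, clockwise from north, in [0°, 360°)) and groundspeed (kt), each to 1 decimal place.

Leg 1: heading 183.9°; drift +3.1° → track 187.0°, groundspeed 126.0 kt
Leg 2: heading 63.4°; drift +0.3° → track 63.7°, groundspeed 112.6 kt
Leg 3: heading 199.9°; drift +2.4° → track 202.3°, groundspeed 127.6 kt
Leg 4: heading 346.8°; drift -3.9° → track 342.9°, groundspeed 118.7 kt
Leg 5: heading 336.9°; drift -4.0° → track 332.9°, groundspeed 120.2 kt
Leg 6: heading 262.9°; drift -1.5° → track 261.4°, groundspeed 128.7 kt

Leg 1: track=187.0°, groundspeed=126.0 kt
Leg 2: track=63.7°, groundspeed=112.6 kt
Leg 3: track=202.3°, groundspeed=127.6 kt
Leg 4: track=342.9°, groundspeed=118.7 kt
Leg 5: track=332.9°, groundspeed=120.2 kt
Leg 6: track=261.4°, groundspeed=128.7 kt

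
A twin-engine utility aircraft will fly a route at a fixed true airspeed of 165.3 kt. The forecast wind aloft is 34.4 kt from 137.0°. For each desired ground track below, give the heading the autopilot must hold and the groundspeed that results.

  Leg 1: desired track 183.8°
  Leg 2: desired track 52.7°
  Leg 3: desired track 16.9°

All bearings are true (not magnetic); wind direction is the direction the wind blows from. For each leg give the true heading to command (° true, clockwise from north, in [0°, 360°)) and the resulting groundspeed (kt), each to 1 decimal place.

Leg 1: heading=175.1°, groundspeed=139.8 kt
Leg 2: heading=64.7°, groundspeed=158.3 kt
Leg 3: heading=27.3°, groundspeed=179.9 kt

Leg 1: desired track 183.8°; wind correction -8.7° → command heading 175.1°, groundspeed 139.8 kt
Leg 2: desired track 52.7°; wind correction +12.0° → command heading 64.7°, groundspeed 158.3 kt
Leg 3: desired track 16.9°; wind correction +10.4° → command heading 27.3°, groundspeed 179.9 kt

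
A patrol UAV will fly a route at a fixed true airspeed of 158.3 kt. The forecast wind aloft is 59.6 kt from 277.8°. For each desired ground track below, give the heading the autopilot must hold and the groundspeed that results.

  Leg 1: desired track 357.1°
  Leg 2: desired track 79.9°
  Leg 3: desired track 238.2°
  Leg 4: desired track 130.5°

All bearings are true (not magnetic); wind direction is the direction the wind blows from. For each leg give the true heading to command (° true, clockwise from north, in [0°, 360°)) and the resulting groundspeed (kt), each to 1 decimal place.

Leg 1: heading=335.4°, groundspeed=136.0 kt
Leg 2: heading=73.3°, groundspeed=214.0 kt
Leg 3: heading=252.1°, groundspeed=107.8 kt
Leg 4: heading=142.2°, groundspeed=205.1 kt

Leg 1: desired track 357.1°; wind correction -21.7° → command heading 335.4°, groundspeed 136.0 kt
Leg 2: desired track 79.9°; wind correction -6.6° → command heading 73.3°, groundspeed 214.0 kt
Leg 3: desired track 238.2°; wind correction +13.9° → command heading 252.1°, groundspeed 107.8 kt
Leg 4: desired track 130.5°; wind correction +11.7° → command heading 142.2°, groundspeed 205.1 kt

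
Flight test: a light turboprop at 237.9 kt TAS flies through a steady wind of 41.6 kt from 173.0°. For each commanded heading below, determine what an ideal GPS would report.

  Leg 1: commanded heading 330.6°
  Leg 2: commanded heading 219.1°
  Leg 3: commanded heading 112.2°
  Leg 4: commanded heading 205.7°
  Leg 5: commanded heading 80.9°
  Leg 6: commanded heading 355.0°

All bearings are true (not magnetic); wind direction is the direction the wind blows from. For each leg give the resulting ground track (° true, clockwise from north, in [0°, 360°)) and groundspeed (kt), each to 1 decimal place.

Leg 1: heading 330.6°; drift +3.3° → track 333.9°, groundspeed 276.8 kt
Leg 2: heading 219.1°; drift +8.2° → track 227.3°, groundspeed 211.2 kt
Leg 3: heading 112.2°; drift -9.5° → track 102.7°, groundspeed 220.6 kt
Leg 4: heading 205.7°; drift +6.3° → track 212.0°, groundspeed 204.1 kt
Leg 5: heading 80.9°; drift -9.9° → track 71.0°, groundspeed 243.0 kt
Leg 6: heading 355.0°; drift -0.3° → track 354.7°, groundspeed 279.5 kt

Leg 1: track=333.9°, groundspeed=276.8 kt
Leg 2: track=227.3°, groundspeed=211.2 kt
Leg 3: track=102.7°, groundspeed=220.6 kt
Leg 4: track=212.0°, groundspeed=204.1 kt
Leg 5: track=71.0°, groundspeed=243.0 kt
Leg 6: track=354.7°, groundspeed=279.5 kt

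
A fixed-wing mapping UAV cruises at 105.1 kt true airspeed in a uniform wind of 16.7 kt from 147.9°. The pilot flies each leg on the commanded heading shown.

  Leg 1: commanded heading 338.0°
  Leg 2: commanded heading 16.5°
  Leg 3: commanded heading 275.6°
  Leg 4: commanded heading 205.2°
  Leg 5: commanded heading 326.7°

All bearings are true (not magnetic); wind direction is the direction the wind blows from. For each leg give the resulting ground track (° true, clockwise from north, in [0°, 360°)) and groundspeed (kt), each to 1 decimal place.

Leg 1: track=336.6°, groundspeed=121.6 kt
Leg 2: track=10.3°, groundspeed=116.8 kt
Leg 3: track=282.1°, groundspeed=116.1 kt
Leg 4: track=213.5°, groundspeed=97.1 kt
Leg 5: track=326.9°, groundspeed=121.8 kt

Leg 1: heading 338.0°; drift -1.4° → track 336.6°, groundspeed 121.6 kt
Leg 2: heading 16.5°; drift -6.2° → track 10.3°, groundspeed 116.8 kt
Leg 3: heading 275.6°; drift +6.5° → track 282.1°, groundspeed 116.1 kt
Leg 4: heading 205.2°; drift +8.3° → track 213.5°, groundspeed 97.1 kt
Leg 5: heading 326.7°; drift +0.2° → track 326.9°, groundspeed 121.8 kt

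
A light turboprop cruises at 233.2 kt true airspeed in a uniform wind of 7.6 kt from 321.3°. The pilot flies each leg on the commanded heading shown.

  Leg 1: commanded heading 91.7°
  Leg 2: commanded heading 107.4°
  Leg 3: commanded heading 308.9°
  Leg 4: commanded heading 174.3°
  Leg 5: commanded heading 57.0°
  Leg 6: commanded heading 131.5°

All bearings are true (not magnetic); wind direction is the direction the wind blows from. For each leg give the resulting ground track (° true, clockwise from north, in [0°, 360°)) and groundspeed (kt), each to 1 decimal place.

Leg 1: heading 91.7°; drift +1.4° → track 93.1°, groundspeed 238.2 kt
Leg 2: heading 107.4°; drift +1.0° → track 108.4°, groundspeed 239.5 kt
Leg 3: heading 308.9°; drift -0.4° → track 308.5°, groundspeed 225.8 kt
Leg 4: heading 174.3°; drift -1.0° → track 173.3°, groundspeed 239.6 kt
Leg 5: heading 57.0°; drift +1.9° → track 58.9°, groundspeed 234.1 kt
Leg 6: heading 131.5°; drift +0.3° → track 131.8°, groundspeed 240.7 kt

Leg 1: track=93.1°, groundspeed=238.2 kt
Leg 2: track=108.4°, groundspeed=239.5 kt
Leg 3: track=308.5°, groundspeed=225.8 kt
Leg 4: track=173.3°, groundspeed=239.6 kt
Leg 5: track=58.9°, groundspeed=234.1 kt
Leg 6: track=131.8°, groundspeed=240.7 kt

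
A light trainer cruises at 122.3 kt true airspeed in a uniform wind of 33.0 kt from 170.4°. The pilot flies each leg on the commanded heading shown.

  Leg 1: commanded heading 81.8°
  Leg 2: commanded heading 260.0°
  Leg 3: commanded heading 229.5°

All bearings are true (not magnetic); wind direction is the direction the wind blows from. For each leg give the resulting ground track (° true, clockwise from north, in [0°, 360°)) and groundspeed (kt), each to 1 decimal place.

Leg 1: heading 81.8°; drift -15.2° → track 66.6°, groundspeed 125.9 kt
Leg 2: heading 260.0°; drift +15.1° → track 275.1°, groundspeed 126.5 kt
Leg 3: heading 229.5°; drift +15.0° → track 244.5°, groundspeed 109.1 kt

Leg 1: track=66.6°, groundspeed=125.9 kt
Leg 2: track=275.1°, groundspeed=126.5 kt
Leg 3: track=244.5°, groundspeed=109.1 kt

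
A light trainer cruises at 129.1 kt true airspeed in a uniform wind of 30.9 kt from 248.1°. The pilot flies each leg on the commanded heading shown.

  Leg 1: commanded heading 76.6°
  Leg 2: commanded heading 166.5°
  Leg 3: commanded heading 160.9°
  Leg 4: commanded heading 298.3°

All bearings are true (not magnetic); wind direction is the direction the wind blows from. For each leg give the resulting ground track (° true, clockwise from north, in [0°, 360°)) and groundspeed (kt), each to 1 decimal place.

Leg 1: heading 76.6°; drift -1.6° → track 75.0°, groundspeed 159.7 kt
Leg 2: heading 166.5°; drift -13.8° → track 152.7°, groundspeed 128.3 kt
Leg 3: heading 160.9°; drift -13.6° → track 147.3°, groundspeed 131.3 kt
Leg 4: heading 298.3°; drift +12.3° → track 310.6°, groundspeed 111.9 kt

Leg 1: track=75.0°, groundspeed=159.7 kt
Leg 2: track=152.7°, groundspeed=128.3 kt
Leg 3: track=147.3°, groundspeed=131.3 kt
Leg 4: track=310.6°, groundspeed=111.9 kt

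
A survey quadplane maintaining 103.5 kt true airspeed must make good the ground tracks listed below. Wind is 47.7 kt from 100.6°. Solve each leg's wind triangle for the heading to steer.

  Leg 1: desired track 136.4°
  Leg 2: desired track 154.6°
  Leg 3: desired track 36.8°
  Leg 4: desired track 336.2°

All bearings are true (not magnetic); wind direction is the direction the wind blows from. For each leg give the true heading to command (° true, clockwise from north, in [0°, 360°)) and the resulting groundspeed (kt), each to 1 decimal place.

Leg 1: desired track 136.4°; wind correction -15.6° → command heading 120.8°, groundspeed 61.0 kt
Leg 2: desired track 154.6°; wind correction -21.9° → command heading 132.7°, groundspeed 68.0 kt
Leg 3: desired track 36.8°; wind correction +24.4° → command heading 61.2°, groundspeed 73.2 kt
Leg 4: desired track 336.2°; wind correction +22.4° → command heading 358.6°, groundspeed 122.7 kt

Leg 1: heading=120.8°, groundspeed=61.0 kt
Leg 2: heading=132.7°, groundspeed=68.0 kt
Leg 3: heading=61.2°, groundspeed=73.2 kt
Leg 4: heading=358.6°, groundspeed=122.7 kt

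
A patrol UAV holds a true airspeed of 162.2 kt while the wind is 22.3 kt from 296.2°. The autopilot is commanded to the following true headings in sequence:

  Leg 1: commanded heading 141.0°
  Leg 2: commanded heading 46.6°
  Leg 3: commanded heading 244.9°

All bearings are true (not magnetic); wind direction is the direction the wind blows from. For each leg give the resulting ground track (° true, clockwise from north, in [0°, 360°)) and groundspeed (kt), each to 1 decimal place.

Leg 1: track=138.1°, groundspeed=182.7 kt
Leg 2: track=53.6°, groundspeed=171.3 kt
Leg 3: track=238.2°, groundspeed=149.3 kt

Leg 1: heading 141.0°; drift -2.9° → track 138.1°, groundspeed 182.7 kt
Leg 2: heading 46.6°; drift +7.0° → track 53.6°, groundspeed 171.3 kt
Leg 3: heading 244.9°; drift -6.7° → track 238.2°, groundspeed 149.3 kt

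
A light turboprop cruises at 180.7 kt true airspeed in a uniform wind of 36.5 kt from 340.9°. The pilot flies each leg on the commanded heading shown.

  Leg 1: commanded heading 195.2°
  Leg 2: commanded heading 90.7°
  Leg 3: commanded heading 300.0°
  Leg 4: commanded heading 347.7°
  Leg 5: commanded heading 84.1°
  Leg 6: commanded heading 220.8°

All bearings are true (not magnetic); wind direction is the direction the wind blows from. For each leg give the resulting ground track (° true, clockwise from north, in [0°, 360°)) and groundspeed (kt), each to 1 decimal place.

Leg 1: track=189.6°, groundspeed=211.9 kt
Leg 2: track=100.8°, groundspeed=196.1 kt
Leg 3: track=291.1°, groundspeed=155.0 kt
Leg 4: track=349.4°, groundspeed=144.5 kt
Leg 5: track=94.7°, groundspeed=192.3 kt
Leg 6: track=211.8°, groundspeed=201.5 kt

Leg 1: heading 195.2°; drift -5.6° → track 189.6°, groundspeed 211.9 kt
Leg 2: heading 90.7°; drift +10.1° → track 100.8°, groundspeed 196.1 kt
Leg 3: heading 300.0°; drift -8.9° → track 291.1°, groundspeed 155.0 kt
Leg 4: heading 347.7°; drift +1.7° → track 349.4°, groundspeed 144.5 kt
Leg 5: heading 84.1°; drift +10.6° → track 94.7°, groundspeed 192.3 kt
Leg 6: heading 220.8°; drift -9.0° → track 211.8°, groundspeed 201.5 kt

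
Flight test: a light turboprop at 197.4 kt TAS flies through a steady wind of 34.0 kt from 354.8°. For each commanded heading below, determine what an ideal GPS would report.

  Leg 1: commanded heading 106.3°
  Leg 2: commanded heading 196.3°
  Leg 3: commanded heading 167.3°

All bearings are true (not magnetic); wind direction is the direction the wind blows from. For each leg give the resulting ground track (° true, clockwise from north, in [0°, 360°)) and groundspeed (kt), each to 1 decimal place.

Leg 1: heading 106.3°; drift +8.6° → track 114.9°, groundspeed 212.2 kt
Leg 2: heading 196.3°; drift -3.1° → track 193.2°, groundspeed 229.4 kt
Leg 3: heading 167.3°; drift +1.1° → track 168.4°, groundspeed 231.2 kt

Leg 1: track=114.9°, groundspeed=212.2 kt
Leg 2: track=193.2°, groundspeed=229.4 kt
Leg 3: track=168.4°, groundspeed=231.2 kt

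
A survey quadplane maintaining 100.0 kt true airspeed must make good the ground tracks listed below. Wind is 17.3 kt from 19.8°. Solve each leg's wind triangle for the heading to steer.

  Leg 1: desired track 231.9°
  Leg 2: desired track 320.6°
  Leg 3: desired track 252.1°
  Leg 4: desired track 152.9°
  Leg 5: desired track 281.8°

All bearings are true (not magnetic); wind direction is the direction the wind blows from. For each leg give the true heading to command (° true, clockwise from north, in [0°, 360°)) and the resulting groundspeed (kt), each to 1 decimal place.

Leg 1: desired track 231.9°; wind correction +5.3° → command heading 237.2°, groundspeed 114.2 kt
Leg 2: desired track 320.6°; wind correction +8.5° → command heading 329.1°, groundspeed 90.0 kt
Leg 3: desired track 252.1°; wind correction +7.9° → command heading 260.0°, groundspeed 109.6 kt
Leg 4: desired track 152.9°; wind correction -7.3° → command heading 145.6°, groundspeed 111.0 kt
Leg 5: desired track 281.8°; wind correction +9.9° → command heading 291.7°, groundspeed 100.9 kt

Leg 1: heading=237.2°, groundspeed=114.2 kt
Leg 2: heading=329.1°, groundspeed=90.0 kt
Leg 3: heading=260.0°, groundspeed=109.6 kt
Leg 4: heading=145.6°, groundspeed=111.0 kt
Leg 5: heading=291.7°, groundspeed=100.9 kt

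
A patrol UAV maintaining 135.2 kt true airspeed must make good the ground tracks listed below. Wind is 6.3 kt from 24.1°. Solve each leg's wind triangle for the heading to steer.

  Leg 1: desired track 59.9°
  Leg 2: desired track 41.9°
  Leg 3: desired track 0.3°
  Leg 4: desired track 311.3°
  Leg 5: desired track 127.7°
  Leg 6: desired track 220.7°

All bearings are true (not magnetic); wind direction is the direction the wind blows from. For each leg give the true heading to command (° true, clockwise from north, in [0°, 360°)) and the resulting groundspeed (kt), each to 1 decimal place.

Leg 1: desired track 59.9°; wind correction -1.6° → command heading 58.3°, groundspeed 130.0 kt
Leg 2: desired track 41.9°; wind correction -0.8° → command heading 41.1°, groundspeed 129.2 kt
Leg 3: desired track 0.3°; wind correction +1.1° → command heading 1.4°, groundspeed 129.4 kt
Leg 4: desired track 311.3°; wind correction +2.6° → command heading 313.9°, groundspeed 133.2 kt
Leg 5: desired track 127.7°; wind correction -2.6° → command heading 125.1°, groundspeed 136.5 kt
Leg 6: desired track 220.7°; wind correction +0.8° → command heading 221.5°, groundspeed 141.2 kt

Leg 1: heading=58.3°, groundspeed=130.0 kt
Leg 2: heading=41.1°, groundspeed=129.2 kt
Leg 3: heading=1.4°, groundspeed=129.4 kt
Leg 4: heading=313.9°, groundspeed=133.2 kt
Leg 5: heading=125.1°, groundspeed=136.5 kt
Leg 6: heading=221.5°, groundspeed=141.2 kt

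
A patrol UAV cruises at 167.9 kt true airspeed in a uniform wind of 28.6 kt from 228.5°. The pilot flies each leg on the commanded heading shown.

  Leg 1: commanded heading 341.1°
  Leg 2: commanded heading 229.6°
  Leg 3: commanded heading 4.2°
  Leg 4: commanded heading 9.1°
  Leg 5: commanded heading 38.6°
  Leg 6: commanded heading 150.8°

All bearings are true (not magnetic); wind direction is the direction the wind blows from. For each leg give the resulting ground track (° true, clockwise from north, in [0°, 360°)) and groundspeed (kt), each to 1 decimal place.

Leg 1: heading 341.1°; drift +8.4° → track 349.5°, groundspeed 180.8 kt
Leg 2: heading 229.6°; drift +0.2° → track 229.8°, groundspeed 139.3 kt
Leg 3: heading 4.2°; drift +6.1° → track 10.3°, groundspeed 189.4 kt
Leg 4: heading 9.1°; drift +5.5° → track 14.6°, groundspeed 190.9 kt
Leg 5: heading 38.6°; drift +1.4° → track 40.0°, groundspeed 196.1 kt
Leg 6: heading 150.8°; drift -9.8° → track 141.0°, groundspeed 164.2 kt

Leg 1: track=349.5°, groundspeed=180.8 kt
Leg 2: track=229.8°, groundspeed=139.3 kt
Leg 3: track=10.3°, groundspeed=189.4 kt
Leg 4: track=14.6°, groundspeed=190.9 kt
Leg 5: track=40.0°, groundspeed=196.1 kt
Leg 6: track=141.0°, groundspeed=164.2 kt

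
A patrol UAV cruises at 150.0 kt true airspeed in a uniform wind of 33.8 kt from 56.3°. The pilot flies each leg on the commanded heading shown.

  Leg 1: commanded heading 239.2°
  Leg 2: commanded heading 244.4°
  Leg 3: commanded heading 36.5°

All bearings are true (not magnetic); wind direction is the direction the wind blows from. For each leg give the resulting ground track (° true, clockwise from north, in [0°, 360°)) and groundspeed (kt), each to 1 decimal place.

Leg 1: track=238.7°, groundspeed=183.8 kt
Leg 2: track=242.9°, groundspeed=183.5 kt
Leg 3: track=31.0°, groundspeed=118.8 kt

Leg 1: heading 239.2°; drift -0.5° → track 238.7°, groundspeed 183.8 kt
Leg 2: heading 244.4°; drift -1.5° → track 242.9°, groundspeed 183.5 kt
Leg 3: heading 36.5°; drift -5.5° → track 31.0°, groundspeed 118.8 kt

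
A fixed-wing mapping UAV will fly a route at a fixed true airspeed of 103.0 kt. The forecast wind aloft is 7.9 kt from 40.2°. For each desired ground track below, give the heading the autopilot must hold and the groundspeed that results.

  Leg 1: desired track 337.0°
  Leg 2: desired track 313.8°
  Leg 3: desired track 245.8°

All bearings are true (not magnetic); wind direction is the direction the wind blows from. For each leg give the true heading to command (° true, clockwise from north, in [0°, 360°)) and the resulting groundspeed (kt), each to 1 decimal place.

Leg 1: desired track 337.0°; wind correction +3.9° → command heading 340.9°, groundspeed 99.2 kt
Leg 2: desired track 313.8°; wind correction +4.4° → command heading 318.2°, groundspeed 102.2 kt
Leg 3: desired track 245.8°; wind correction +1.9° → command heading 247.7°, groundspeed 110.1 kt

Leg 1: heading=340.9°, groundspeed=99.2 kt
Leg 2: heading=318.2°, groundspeed=102.2 kt
Leg 3: heading=247.7°, groundspeed=110.1 kt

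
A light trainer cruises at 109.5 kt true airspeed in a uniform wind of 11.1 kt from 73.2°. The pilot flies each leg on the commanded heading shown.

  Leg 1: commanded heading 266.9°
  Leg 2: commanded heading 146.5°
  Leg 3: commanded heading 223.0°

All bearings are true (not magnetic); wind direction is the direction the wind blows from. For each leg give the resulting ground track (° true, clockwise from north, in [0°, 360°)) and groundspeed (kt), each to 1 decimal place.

Leg 1: track=265.6°, groundspeed=120.3 kt
Leg 2: track=152.2°, groundspeed=106.8 kt
Leg 3: track=225.7°, groundspeed=119.2 kt

Leg 1: heading 266.9°; drift -1.3° → track 265.6°, groundspeed 120.3 kt
Leg 2: heading 146.5°; drift +5.7° → track 152.2°, groundspeed 106.8 kt
Leg 3: heading 223.0°; drift +2.7° → track 225.7°, groundspeed 119.2 kt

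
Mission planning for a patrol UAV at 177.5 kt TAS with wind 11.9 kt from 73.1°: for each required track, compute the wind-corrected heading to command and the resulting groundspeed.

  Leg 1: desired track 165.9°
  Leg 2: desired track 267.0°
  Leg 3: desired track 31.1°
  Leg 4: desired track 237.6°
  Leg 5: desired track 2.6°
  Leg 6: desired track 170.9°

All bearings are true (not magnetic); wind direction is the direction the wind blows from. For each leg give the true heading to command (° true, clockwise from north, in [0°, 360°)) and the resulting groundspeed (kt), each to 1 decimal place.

Leg 1: desired track 165.9°; wind correction -3.8° → command heading 162.1°, groundspeed 177.7 kt
Leg 2: desired track 267.0°; wind correction +0.9° → command heading 267.9°, groundspeed 189.0 kt
Leg 3: desired track 31.1°; wind correction +2.6° → command heading 33.7°, groundspeed 168.5 kt
Leg 4: desired track 237.6°; wind correction -1.0° → command heading 236.6°, groundspeed 188.9 kt
Leg 5: desired track 2.6°; wind correction +3.6° → command heading 6.2°, groundspeed 173.2 kt
Leg 6: desired track 170.9°; wind correction -3.8° → command heading 167.1°, groundspeed 178.7 kt

Leg 1: heading=162.1°, groundspeed=177.7 kt
Leg 2: heading=267.9°, groundspeed=189.0 kt
Leg 3: heading=33.7°, groundspeed=168.5 kt
Leg 4: heading=236.6°, groundspeed=188.9 kt
Leg 5: heading=6.2°, groundspeed=173.2 kt
Leg 6: heading=167.1°, groundspeed=178.7 kt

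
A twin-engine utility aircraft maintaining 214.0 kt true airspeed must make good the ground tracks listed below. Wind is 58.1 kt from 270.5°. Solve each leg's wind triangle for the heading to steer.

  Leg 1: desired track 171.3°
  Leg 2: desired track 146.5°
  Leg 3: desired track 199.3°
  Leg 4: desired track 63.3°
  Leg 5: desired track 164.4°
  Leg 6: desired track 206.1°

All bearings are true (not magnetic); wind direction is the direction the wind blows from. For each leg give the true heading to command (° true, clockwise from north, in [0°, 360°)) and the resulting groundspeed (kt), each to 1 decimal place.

Leg 1: heading=186.8°, groundspeed=215.5 kt
Leg 2: heading=159.5°, groundspeed=241.0 kt
Leg 3: heading=214.2°, groundspeed=188.1 kt
Leg 4: heading=56.2°, groundspeed=264.0 kt
Leg 5: heading=179.5°, groundspeed=222.7 kt
Leg 6: heading=220.3°, groundspeed=182.4 kt

Leg 1: desired track 171.3°; wind correction +15.5° → command heading 186.8°, groundspeed 215.5 kt
Leg 2: desired track 146.5°; wind correction +13.0° → command heading 159.5°, groundspeed 241.0 kt
Leg 3: desired track 199.3°; wind correction +14.9° → command heading 214.2°, groundspeed 188.1 kt
Leg 4: desired track 63.3°; wind correction -7.1° → command heading 56.2°, groundspeed 264.0 kt
Leg 5: desired track 164.4°; wind correction +15.1° → command heading 179.5°, groundspeed 222.7 kt
Leg 6: desired track 206.1°; wind correction +14.2° → command heading 220.3°, groundspeed 182.4 kt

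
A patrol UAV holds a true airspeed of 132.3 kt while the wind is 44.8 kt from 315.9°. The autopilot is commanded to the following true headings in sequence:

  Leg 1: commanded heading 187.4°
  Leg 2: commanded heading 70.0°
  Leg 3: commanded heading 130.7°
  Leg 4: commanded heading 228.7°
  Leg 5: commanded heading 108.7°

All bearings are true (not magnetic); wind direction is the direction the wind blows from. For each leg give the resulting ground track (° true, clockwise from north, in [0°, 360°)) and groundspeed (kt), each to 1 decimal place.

Leg 1: heading 187.4°; drift -12.3° → track 175.1°, groundspeed 164.0 kt
Leg 2: heading 70.0°; drift +15.2° → track 85.2°, groundspeed 156.0 kt
Leg 3: heading 130.7°; drift +1.3° → track 132.0°, groundspeed 177.0 kt
Leg 4: heading 228.7°; drift -19.0° → track 209.7°, groundspeed 137.6 kt
Leg 5: heading 108.7°; drift +6.8° → track 115.5°, groundspeed 173.4 kt

Leg 1: track=175.1°, groundspeed=164.0 kt
Leg 2: track=85.2°, groundspeed=156.0 kt
Leg 3: track=132.0°, groundspeed=177.0 kt
Leg 4: track=209.7°, groundspeed=137.6 kt
Leg 5: track=115.5°, groundspeed=173.4 kt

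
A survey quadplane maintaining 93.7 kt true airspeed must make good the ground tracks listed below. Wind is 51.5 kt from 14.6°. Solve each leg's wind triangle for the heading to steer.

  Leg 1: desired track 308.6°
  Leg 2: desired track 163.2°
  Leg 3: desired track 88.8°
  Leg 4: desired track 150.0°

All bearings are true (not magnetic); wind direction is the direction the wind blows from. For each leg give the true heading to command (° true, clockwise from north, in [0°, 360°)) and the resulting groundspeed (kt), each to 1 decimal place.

Leg 1: heading=338.7°, groundspeed=60.1 kt
Leg 2: heading=146.6°, groundspeed=133.7 kt
Leg 3: heading=56.9°, groundspeed=65.5 kt
Leg 4: heading=127.3°, groundspeed=123.1 kt

Leg 1: desired track 308.6°; wind correction +30.1° → command heading 338.7°, groundspeed 60.1 kt
Leg 2: desired track 163.2°; wind correction -16.6° → command heading 146.6°, groundspeed 133.7 kt
Leg 3: desired track 88.8°; wind correction -31.9° → command heading 56.9°, groundspeed 65.5 kt
Leg 4: desired track 150.0°; wind correction -22.7° → command heading 127.3°, groundspeed 123.1 kt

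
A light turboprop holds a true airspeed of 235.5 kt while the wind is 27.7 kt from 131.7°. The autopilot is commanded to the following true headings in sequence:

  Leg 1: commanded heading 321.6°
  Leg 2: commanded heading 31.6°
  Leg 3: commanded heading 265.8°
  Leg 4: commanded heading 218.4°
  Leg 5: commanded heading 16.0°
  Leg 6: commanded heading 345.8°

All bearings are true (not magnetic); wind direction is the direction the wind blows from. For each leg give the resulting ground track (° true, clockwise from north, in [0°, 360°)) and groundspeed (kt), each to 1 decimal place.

Leg 1: track=320.6°, groundspeed=262.8 kt
Leg 2: track=25.1°, groundspeed=241.9 kt
Leg 3: track=270.3°, groundspeed=255.6 kt
Leg 4: track=225.1°, groundspeed=235.5 kt
Leg 5: track=10.2°, groundspeed=248.8 kt
Leg 6: track=342.4°, groundspeed=258.9 kt

Leg 1: heading 321.6°; drift -1.0° → track 320.6°, groundspeed 262.8 kt
Leg 2: heading 31.6°; drift -6.5° → track 25.1°, groundspeed 241.9 kt
Leg 3: heading 265.8°; drift +4.5° → track 270.3°, groundspeed 255.6 kt
Leg 4: heading 218.4°; drift +6.7° → track 225.1°, groundspeed 235.5 kt
Leg 5: heading 16.0°; drift -5.8° → track 10.2°, groundspeed 248.8 kt
Leg 6: heading 345.8°; drift -3.4° → track 342.4°, groundspeed 258.9 kt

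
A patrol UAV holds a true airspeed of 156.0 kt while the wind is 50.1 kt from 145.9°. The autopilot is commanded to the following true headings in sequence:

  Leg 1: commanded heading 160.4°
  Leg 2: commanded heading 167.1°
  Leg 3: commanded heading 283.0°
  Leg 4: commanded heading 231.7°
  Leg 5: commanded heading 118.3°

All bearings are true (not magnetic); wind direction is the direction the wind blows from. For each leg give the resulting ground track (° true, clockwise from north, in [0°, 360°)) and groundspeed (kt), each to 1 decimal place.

Leg 1: heading 160.4°; drift +6.7° → track 167.1°, groundspeed 108.2 kt
Leg 2: heading 167.1°; drift +9.4° → track 176.5°, groundspeed 110.8 kt
Leg 3: heading 283.0°; drift +10.0° → track 293.0°, groundspeed 195.7 kt
Leg 4: heading 231.7°; drift +18.2° → track 249.9°, groundspeed 160.3 kt
Leg 5: heading 118.3°; drift -11.7° → track 106.6°, groundspeed 114.0 kt

Leg 1: track=167.1°, groundspeed=108.2 kt
Leg 2: track=176.5°, groundspeed=110.8 kt
Leg 3: track=293.0°, groundspeed=195.7 kt
Leg 4: track=249.9°, groundspeed=160.3 kt
Leg 5: track=106.6°, groundspeed=114.0 kt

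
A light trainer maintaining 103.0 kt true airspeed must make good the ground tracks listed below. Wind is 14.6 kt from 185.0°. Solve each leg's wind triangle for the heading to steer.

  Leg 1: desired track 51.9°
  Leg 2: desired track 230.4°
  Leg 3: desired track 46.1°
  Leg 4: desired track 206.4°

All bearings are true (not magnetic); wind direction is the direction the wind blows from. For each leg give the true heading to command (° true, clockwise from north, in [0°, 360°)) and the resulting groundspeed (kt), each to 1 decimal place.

Leg 1: desired track 51.9°; wind correction +5.9° → command heading 57.8°, groundspeed 112.4 kt
Leg 2: desired track 230.4°; wind correction -5.8° → command heading 224.6°, groundspeed 92.2 kt
Leg 3: desired track 46.1°; wind correction +5.3° → command heading 51.4°, groundspeed 113.6 kt
Leg 4: desired track 206.4°; wind correction -3.0° → command heading 203.4°, groundspeed 89.3 kt

Leg 1: heading=57.8°, groundspeed=112.4 kt
Leg 2: heading=224.6°, groundspeed=92.2 kt
Leg 3: heading=51.4°, groundspeed=113.6 kt
Leg 4: heading=203.4°, groundspeed=89.3 kt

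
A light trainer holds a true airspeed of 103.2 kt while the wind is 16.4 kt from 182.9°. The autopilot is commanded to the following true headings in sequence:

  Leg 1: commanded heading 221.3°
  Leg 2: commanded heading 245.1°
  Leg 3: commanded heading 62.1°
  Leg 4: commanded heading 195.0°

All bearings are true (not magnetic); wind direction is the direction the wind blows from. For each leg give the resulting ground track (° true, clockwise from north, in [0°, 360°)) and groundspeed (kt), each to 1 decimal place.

Leg 1: track=227.7°, groundspeed=90.9 kt
Leg 2: track=253.7°, groundspeed=96.6 kt
Leg 3: track=54.9°, groundspeed=112.5 kt
Leg 4: track=197.3°, groundspeed=87.2 kt

Leg 1: heading 221.3°; drift +6.4° → track 227.7°, groundspeed 90.9 kt
Leg 2: heading 245.1°; drift +8.6° → track 253.7°, groundspeed 96.6 kt
Leg 3: heading 62.1°; drift -7.2° → track 54.9°, groundspeed 112.5 kt
Leg 4: heading 195.0°; drift +2.3° → track 197.3°, groundspeed 87.2 kt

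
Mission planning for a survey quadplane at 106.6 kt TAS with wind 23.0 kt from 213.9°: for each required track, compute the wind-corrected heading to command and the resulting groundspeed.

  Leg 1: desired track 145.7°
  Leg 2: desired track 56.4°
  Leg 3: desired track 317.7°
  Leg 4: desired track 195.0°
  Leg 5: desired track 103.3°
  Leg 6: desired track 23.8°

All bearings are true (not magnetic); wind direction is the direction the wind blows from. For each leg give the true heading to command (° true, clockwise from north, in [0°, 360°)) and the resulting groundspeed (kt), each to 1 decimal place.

Leg 1: desired track 145.7°; wind correction +11.6° → command heading 157.3°, groundspeed 95.9 kt
Leg 2: desired track 56.4°; wind correction +4.7° → command heading 61.1°, groundspeed 127.5 kt
Leg 3: desired track 317.7°; wind correction -12.1° → command heading 305.6°, groundspeed 109.7 kt
Leg 4: desired track 195.0°; wind correction +4.0° → command heading 199.0°, groundspeed 84.6 kt
Leg 5: desired track 103.3°; wind correction +11.7° → command heading 115.0°, groundspeed 112.5 kt
Leg 6: desired track 23.8°; wind correction -2.2° → command heading 21.6°, groundspeed 129.2 kt

Leg 1: heading=157.3°, groundspeed=95.9 kt
Leg 2: heading=61.1°, groundspeed=127.5 kt
Leg 3: heading=305.6°, groundspeed=109.7 kt
Leg 4: heading=199.0°, groundspeed=84.6 kt
Leg 5: heading=115.0°, groundspeed=112.5 kt
Leg 6: heading=21.6°, groundspeed=129.2 kt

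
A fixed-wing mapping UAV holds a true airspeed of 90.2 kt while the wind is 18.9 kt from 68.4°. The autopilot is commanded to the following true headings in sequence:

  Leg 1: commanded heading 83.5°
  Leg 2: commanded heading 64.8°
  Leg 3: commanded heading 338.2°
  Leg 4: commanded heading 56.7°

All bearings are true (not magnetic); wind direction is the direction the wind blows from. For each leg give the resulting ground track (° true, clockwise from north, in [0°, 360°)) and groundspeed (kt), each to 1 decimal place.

Leg 1: track=87.4°, groundspeed=72.1 kt
Leg 2: track=63.8°, groundspeed=71.3 kt
Leg 3: track=326.4°, groundspeed=92.2 kt
Leg 4: track=53.6°, groundspeed=71.8 kt

Leg 1: heading 83.5°; drift +3.9° → track 87.4°, groundspeed 72.1 kt
Leg 2: heading 64.8°; drift -1.0° → track 63.8°, groundspeed 71.3 kt
Leg 3: heading 338.2°; drift -11.8° → track 326.4°, groundspeed 92.2 kt
Leg 4: heading 56.7°; drift -3.1° → track 53.6°, groundspeed 71.8 kt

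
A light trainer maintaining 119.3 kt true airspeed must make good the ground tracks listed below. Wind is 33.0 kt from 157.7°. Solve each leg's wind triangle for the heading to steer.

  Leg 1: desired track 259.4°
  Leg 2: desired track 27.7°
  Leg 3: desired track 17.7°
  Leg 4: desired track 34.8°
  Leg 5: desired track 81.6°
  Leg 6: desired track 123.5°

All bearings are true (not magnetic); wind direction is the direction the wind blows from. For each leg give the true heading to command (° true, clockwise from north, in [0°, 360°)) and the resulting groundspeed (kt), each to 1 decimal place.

Leg 1: desired track 259.4°; wind correction -15.7° → command heading 243.7°, groundspeed 121.5 kt
Leg 2: desired track 27.7°; wind correction +12.2° → command heading 39.9°, groundspeed 137.8 kt
Leg 3: desired track 17.7°; wind correction +10.2° → command heading 27.9°, groundspeed 142.7 kt
Leg 4: desired track 34.8°; wind correction +13.4° → command heading 48.2°, groundspeed 134.0 kt
Leg 5: desired track 81.6°; wind correction +15.6° → command heading 97.2°, groundspeed 107.0 kt
Leg 6: desired track 123.5°; wind correction +8.9° → command heading 132.4°, groundspeed 90.6 kt

Leg 1: heading=243.7°, groundspeed=121.5 kt
Leg 2: heading=39.9°, groundspeed=137.8 kt
Leg 3: heading=27.9°, groundspeed=142.7 kt
Leg 4: heading=48.2°, groundspeed=134.0 kt
Leg 5: heading=97.2°, groundspeed=107.0 kt
Leg 6: heading=132.4°, groundspeed=90.6 kt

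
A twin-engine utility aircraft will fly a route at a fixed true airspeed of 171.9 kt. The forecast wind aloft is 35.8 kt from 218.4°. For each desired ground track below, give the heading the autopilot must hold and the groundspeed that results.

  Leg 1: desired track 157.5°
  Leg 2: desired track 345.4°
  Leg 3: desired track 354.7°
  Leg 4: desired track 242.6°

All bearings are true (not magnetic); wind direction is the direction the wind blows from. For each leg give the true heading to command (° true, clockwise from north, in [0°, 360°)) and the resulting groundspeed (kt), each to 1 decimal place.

Leg 1: heading=168.0°, groundspeed=151.6 kt
Leg 2: heading=335.8°, groundspeed=191.1 kt
Leg 3: heading=346.4°, groundspeed=196.0 kt
Leg 4: heading=237.7°, groundspeed=138.6 kt

Leg 1: desired track 157.5°; wind correction +10.5° → command heading 168.0°, groundspeed 151.6 kt
Leg 2: desired track 345.4°; wind correction -9.6° → command heading 335.8°, groundspeed 191.1 kt
Leg 3: desired track 354.7°; wind correction -8.3° → command heading 346.4°, groundspeed 196.0 kt
Leg 4: desired track 242.6°; wind correction -4.9° → command heading 237.7°, groundspeed 138.6 kt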